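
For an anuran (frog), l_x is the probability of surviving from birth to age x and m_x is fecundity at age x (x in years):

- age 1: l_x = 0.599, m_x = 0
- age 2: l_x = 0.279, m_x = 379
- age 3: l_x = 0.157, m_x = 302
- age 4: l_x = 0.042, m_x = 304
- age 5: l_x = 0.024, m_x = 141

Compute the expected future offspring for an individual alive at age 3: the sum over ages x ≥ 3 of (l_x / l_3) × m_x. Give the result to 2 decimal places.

404.88

l_3 = 0.157. Conditional survival from age 3 to x is l_x / l_3.
  x=3: (0.157/0.157) × 302 = 302.0000
  x=4: (0.042/0.157) × 304 = 81.3248
  x=5: (0.024/0.157) × 141 = 21.5541
Sum = 302.0000 + 81.3248 + 21.5541 = 404.8790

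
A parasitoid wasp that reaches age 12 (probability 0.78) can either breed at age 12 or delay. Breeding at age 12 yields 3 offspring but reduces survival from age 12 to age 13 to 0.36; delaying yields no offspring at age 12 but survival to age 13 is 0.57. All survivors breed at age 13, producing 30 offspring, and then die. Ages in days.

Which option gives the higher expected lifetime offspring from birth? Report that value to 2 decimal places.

breed at age 12: R₀ = 0.78 × (3 + 0.36 × 30) = 0.78 × 13.8000 = 10.7640
delay to age 13: R₀ = 0.78 × (0.57 × 30) = 0.78 × 17.1000 = 13.3380
Higher: delay to age 13 (13.3380).

13.34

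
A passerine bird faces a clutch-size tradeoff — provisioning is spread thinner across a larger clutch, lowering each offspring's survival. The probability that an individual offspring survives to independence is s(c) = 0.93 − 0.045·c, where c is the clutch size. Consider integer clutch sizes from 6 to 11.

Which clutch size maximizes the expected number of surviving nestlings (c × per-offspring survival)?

Expected surviving nestlings = c × s(c):
  c=6: 6 × 0.660 = 3.960
  c=7: 7 × 0.615 = 4.305
  c=8: 8 × 0.570 = 4.560
  c=9: 9 × 0.525 = 4.725
  c=10: 10 × 0.480 = 4.800
  c=11: 11 × 0.435 = 4.785
Maximum at c = 10 (4.800 surviving nestlings).

10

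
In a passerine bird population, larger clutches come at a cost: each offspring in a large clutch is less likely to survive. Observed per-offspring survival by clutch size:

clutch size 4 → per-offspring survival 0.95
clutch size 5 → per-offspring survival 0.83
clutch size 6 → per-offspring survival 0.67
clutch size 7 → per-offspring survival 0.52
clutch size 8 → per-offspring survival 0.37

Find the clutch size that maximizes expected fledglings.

5

Expected fledglings = c × s(c):
  c=4: 4 × 0.95 = 3.800
  c=5: 5 × 0.83 = 4.150
  c=6: 6 × 0.67 = 4.020
  c=7: 7 × 0.52 = 3.640
  c=8: 8 × 0.37 = 2.960
Maximum at c = 5 (4.150 fledglings).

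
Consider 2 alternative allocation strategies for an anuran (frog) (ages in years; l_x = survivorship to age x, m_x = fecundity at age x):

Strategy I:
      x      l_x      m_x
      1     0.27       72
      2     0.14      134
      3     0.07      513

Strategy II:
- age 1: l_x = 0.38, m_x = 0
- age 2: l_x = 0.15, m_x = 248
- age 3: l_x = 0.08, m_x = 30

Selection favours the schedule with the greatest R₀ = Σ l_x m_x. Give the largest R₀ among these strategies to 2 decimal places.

74.11

Strategy I: R₀ = 0.27×72 + 0.14×134 + 0.07×513 = 74.1100
Strategy II: R₀ = 0.38×0 + 0.15×248 + 0.08×30 = 39.6000
Highest R₀: strategy I with 74.1100.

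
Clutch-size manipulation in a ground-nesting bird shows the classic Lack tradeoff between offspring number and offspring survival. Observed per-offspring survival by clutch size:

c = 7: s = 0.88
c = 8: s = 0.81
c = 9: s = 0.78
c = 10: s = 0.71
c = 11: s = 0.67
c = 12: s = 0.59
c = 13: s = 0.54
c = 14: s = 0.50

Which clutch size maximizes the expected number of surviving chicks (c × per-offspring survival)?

11

Expected surviving chicks = c × s(c):
  c=7: 7 × 0.88 = 6.160
  c=8: 8 × 0.81 = 6.480
  c=9: 9 × 0.78 = 7.020
  c=10: 10 × 0.71 = 7.100
  c=11: 11 × 0.67 = 7.370
  c=12: 12 × 0.59 = 7.080
  c=13: 13 × 0.54 = 7.020
  c=14: 14 × 0.50 = 7.000
Maximum at c = 11 (7.370 surviving chicks).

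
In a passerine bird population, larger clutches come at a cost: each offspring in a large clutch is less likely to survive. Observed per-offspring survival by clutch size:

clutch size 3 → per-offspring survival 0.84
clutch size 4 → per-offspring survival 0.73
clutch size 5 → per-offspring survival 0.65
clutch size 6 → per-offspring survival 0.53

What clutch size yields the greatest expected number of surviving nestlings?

Expected surviving nestlings = c × s(c):
  c=3: 3 × 0.84 = 2.520
  c=4: 4 × 0.73 = 2.920
  c=5: 5 × 0.65 = 3.250
  c=6: 6 × 0.53 = 3.180
Maximum at c = 5 (3.250 surviving nestlings).

5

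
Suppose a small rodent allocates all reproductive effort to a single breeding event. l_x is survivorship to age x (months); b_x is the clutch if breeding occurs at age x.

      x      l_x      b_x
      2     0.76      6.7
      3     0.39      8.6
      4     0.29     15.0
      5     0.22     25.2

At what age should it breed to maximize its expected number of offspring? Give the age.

5

Expected offspring if breeding at age x = l_x × b_x:
  age 2: 0.76 × 6.7 = 5.092
  age 3: 0.39 × 8.6 = 3.354
  age 4: 0.29 × 15.0 = 4.350
  age 5: 0.22 × 25.2 = 5.544
Maximum at age 5 (5.544).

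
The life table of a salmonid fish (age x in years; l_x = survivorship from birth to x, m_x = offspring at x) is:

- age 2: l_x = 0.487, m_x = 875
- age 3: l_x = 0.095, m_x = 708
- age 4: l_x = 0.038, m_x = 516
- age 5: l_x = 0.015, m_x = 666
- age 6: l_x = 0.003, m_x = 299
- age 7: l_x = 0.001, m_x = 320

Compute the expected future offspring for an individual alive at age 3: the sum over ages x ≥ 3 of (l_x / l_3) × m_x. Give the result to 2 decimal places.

1032.37

l_3 = 0.095. Conditional survival from age 3 to x is l_x / l_3.
  x=3: (0.095/0.095) × 708 = 708.0000
  x=4: (0.038/0.095) × 516 = 206.4000
  x=5: (0.015/0.095) × 666 = 105.1579
  x=6: (0.003/0.095) × 299 = 9.4421
  x=7: (0.001/0.095) × 320 = 3.3684
Sum = 708.0000 + 206.4000 + 105.1579 + 9.4421 + 3.3684 = 1032.3684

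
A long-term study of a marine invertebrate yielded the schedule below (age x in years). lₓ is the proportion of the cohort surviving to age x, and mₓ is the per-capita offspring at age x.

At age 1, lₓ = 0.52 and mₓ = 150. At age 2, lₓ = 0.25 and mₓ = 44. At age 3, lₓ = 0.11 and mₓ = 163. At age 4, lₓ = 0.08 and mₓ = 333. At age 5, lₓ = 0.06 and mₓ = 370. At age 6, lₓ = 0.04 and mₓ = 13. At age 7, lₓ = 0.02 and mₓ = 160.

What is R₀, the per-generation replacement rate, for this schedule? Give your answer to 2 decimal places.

159.49

R₀ = Σ lₓ mₓ:
  age 1: 0.52 × 150 = 78.0000
  age 2: 0.25 × 44 = 11.0000
  age 3: 0.11 × 163 = 17.9300
  age 4: 0.08 × 333 = 26.6400
  age 5: 0.06 × 370 = 22.2000
  age 6: 0.04 × 13 = 0.5200
  age 7: 0.02 × 160 = 3.2000
R₀ = 78.0000 + 11.0000 + 17.9300 + 26.6400 + 22.2000 + 0.5200 + 3.2000 = 159.4900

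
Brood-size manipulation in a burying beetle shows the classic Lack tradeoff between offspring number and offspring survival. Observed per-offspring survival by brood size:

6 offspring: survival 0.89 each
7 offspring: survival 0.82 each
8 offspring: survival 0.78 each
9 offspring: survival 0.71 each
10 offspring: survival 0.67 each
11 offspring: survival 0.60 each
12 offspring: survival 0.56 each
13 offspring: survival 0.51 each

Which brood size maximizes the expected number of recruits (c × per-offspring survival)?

Expected recruits = c × s(c):
  c=6: 6 × 0.89 = 5.340
  c=7: 7 × 0.82 = 5.740
  c=8: 8 × 0.78 = 6.240
  c=9: 9 × 0.71 = 6.390
  c=10: 10 × 0.67 = 6.700
  c=11: 11 × 0.60 = 6.600
  c=12: 12 × 0.56 = 6.720
  c=13: 13 × 0.51 = 6.630
Maximum at c = 12 (6.720 recruits).

12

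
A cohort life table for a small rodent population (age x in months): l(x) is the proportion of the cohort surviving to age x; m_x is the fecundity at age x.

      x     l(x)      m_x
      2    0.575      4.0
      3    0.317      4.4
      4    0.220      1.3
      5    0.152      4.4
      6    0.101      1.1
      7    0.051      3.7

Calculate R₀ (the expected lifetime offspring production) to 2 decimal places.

R₀ = Σ l(x) m_x:
  age 2: 0.575 × 4.0 = 2.3000
  age 3: 0.317 × 4.4 = 1.3948
  age 4: 0.220 × 1.3 = 0.2860
  age 5: 0.152 × 4.4 = 0.6688
  age 6: 0.101 × 1.1 = 0.1111
  age 7: 0.051 × 3.7 = 0.1887
R₀ = 2.3000 + 1.3948 + 0.2860 + 0.6688 + 0.1111 + 0.1887 = 4.9494

4.95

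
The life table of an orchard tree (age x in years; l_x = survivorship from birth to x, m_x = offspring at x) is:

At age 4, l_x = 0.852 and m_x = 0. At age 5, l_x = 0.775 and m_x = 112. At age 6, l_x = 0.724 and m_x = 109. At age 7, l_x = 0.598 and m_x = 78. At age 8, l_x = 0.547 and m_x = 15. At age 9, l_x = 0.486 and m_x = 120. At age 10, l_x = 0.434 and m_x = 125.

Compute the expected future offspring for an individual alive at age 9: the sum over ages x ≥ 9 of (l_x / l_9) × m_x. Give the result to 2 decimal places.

l_9 = 0.486. Conditional survival from age 9 to x is l_x / l_9.
  x=9: (0.486/0.486) × 120 = 120.0000
  x=10: (0.434/0.486) × 125 = 111.6255
Sum = 120.0000 + 111.6255 = 231.6255

231.63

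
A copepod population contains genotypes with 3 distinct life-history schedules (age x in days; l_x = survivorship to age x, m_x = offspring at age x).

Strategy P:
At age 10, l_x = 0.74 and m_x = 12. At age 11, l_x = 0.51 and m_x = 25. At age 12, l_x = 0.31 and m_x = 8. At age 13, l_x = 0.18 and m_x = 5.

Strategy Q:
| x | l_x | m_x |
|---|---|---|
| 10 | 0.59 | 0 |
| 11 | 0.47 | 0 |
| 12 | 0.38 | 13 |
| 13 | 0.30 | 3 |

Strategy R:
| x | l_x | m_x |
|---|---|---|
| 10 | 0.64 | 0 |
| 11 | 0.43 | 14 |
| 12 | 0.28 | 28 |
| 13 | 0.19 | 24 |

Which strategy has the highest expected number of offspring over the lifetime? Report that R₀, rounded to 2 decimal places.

Strategy P: R₀ = 0.74×12 + 0.51×25 + 0.31×8 + 0.18×5 = 25.0100
Strategy Q: R₀ = 0.59×0 + 0.47×0 + 0.38×13 + 0.30×3 = 5.8400
Strategy R: R₀ = 0.64×0 + 0.43×14 + 0.28×28 + 0.19×24 = 18.4200
Highest R₀: strategy P with 25.0100.

25.01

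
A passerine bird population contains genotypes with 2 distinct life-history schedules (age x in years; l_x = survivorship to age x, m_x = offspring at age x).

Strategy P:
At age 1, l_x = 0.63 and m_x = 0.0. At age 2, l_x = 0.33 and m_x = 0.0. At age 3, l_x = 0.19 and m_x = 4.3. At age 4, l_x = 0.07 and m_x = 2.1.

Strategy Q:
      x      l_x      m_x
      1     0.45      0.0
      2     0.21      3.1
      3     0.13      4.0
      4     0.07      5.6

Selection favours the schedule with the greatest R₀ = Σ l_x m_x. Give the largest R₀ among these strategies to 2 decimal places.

1.56

Strategy P: R₀ = 0.63×0.0 + 0.33×0.0 + 0.19×4.3 + 0.07×2.1 = 0.9640
Strategy Q: R₀ = 0.45×0.0 + 0.21×3.1 + 0.13×4.0 + 0.07×5.6 = 1.5630
Highest R₀: strategy Q with 1.5630.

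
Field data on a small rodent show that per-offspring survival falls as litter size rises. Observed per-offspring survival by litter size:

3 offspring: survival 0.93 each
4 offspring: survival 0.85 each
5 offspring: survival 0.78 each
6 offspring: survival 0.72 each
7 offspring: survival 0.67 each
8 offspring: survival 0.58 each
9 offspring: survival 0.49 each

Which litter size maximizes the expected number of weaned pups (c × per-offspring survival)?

7

Expected weaned pups = c × s(c):
  c=3: 3 × 0.93 = 2.790
  c=4: 4 × 0.85 = 3.400
  c=5: 5 × 0.78 = 3.900
  c=6: 6 × 0.72 = 4.320
  c=7: 7 × 0.67 = 4.690
  c=8: 8 × 0.58 = 4.640
  c=9: 9 × 0.49 = 4.410
Maximum at c = 7 (4.690 weaned pups).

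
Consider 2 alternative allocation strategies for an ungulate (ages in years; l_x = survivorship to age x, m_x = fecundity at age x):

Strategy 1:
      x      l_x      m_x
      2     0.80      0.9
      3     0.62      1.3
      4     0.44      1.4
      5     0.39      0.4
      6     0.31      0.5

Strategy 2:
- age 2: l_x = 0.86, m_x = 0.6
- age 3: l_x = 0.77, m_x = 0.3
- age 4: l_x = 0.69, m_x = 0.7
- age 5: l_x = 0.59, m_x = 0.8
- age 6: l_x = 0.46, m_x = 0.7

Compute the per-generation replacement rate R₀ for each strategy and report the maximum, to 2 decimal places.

Strategy 1: R₀ = 0.80×0.9 + 0.62×1.3 + 0.44×1.4 + 0.39×0.4 + 0.31×0.5 = 2.4530
Strategy 2: R₀ = 0.86×0.6 + 0.77×0.3 + 0.69×0.7 + 0.59×0.8 + 0.46×0.7 = 2.0240
Highest R₀: strategy 1 with 2.4530.

2.45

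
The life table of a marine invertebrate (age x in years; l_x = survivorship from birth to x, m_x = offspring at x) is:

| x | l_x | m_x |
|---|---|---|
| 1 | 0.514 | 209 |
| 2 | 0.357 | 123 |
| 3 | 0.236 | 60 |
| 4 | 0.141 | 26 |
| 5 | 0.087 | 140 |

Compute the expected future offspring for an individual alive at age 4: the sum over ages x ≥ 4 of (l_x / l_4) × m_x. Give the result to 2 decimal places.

112.38

l_4 = 0.141. Conditional survival from age 4 to x is l_x / l_4.
  x=4: (0.141/0.141) × 26 = 26.0000
  x=5: (0.087/0.141) × 140 = 86.3830
Sum = 26.0000 + 86.3830 = 112.3830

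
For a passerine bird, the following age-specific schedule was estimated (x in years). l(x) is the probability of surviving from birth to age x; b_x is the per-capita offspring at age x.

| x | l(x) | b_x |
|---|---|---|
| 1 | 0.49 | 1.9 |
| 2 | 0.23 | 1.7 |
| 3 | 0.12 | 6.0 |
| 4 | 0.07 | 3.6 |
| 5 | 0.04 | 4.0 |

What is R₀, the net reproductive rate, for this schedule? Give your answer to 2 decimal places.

2.45

R₀ = Σ l(x) b_x:
  age 1: 0.49 × 1.9 = 0.9310
  age 2: 0.23 × 1.7 = 0.3910
  age 3: 0.12 × 6.0 = 0.7200
  age 4: 0.07 × 3.6 = 0.2520
  age 5: 0.04 × 4.0 = 0.1600
R₀ = 0.9310 + 0.3910 + 0.7200 + 0.2520 + 0.1600 = 2.4540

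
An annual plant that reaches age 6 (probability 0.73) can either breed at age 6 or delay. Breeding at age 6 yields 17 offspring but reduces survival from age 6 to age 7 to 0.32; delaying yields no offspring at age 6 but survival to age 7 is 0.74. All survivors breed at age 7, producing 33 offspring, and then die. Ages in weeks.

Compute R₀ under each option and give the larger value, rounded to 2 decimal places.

20.12

breed at age 6: R₀ = 0.73 × (17 + 0.32 × 33) = 0.73 × 27.5600 = 20.1188
delay to age 7: R₀ = 0.73 × (0.74 × 33) = 0.73 × 24.4200 = 17.8266
Higher: breed at age 6 (20.1188).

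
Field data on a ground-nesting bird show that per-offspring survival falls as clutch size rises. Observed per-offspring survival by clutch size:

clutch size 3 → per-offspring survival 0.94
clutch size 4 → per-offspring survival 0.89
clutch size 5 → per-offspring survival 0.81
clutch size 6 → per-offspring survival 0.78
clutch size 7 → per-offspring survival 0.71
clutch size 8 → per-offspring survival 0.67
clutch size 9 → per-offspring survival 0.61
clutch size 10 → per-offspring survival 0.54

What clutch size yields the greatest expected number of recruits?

Expected recruits = c × s(c):
  c=3: 3 × 0.94 = 2.820
  c=4: 4 × 0.89 = 3.560
  c=5: 5 × 0.81 = 4.050
  c=6: 6 × 0.78 = 4.680
  c=7: 7 × 0.71 = 4.970
  c=8: 8 × 0.67 = 5.360
  c=9: 9 × 0.61 = 5.490
  c=10: 10 × 0.54 = 5.400
Maximum at c = 9 (5.490 recruits).

9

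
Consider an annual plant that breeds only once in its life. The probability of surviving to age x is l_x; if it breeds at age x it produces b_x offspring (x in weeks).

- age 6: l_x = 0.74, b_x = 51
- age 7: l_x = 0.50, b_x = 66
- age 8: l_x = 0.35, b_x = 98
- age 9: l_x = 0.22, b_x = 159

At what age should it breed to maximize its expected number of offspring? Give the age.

6

Expected offspring if breeding at age x = l_x × b_x:
  age 6: 0.74 × 51 = 37.740
  age 7: 0.50 × 66 = 33.000
  age 8: 0.35 × 98 = 34.300
  age 9: 0.22 × 159 = 34.980
Maximum at age 6 (37.740).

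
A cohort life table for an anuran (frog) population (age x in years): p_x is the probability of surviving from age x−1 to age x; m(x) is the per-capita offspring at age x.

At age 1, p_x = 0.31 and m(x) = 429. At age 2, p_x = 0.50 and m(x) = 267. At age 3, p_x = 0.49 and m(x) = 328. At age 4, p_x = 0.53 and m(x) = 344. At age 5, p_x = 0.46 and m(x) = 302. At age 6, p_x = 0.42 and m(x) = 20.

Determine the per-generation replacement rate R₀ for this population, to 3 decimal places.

Survivorship from birth: l_x = p_1·p_2·…·p_x.
  l_1 = 0.31000
  l_2 = 0.15500
  l_3 = 0.07595
  l_4 = 0.04025
  l_5 = 0.01852
  l_6 = 0.00778
R₀ = Σ l_x m(x):
  age 1: 0.31000 × 429 = 132.9900
  age 2: 0.15500 × 267 = 41.3850
  age 3: 0.07595 × 328 = 24.9116
  age 4: 0.04025 × 344 = 13.8460
  age 5: 0.01852 × 302 = 5.5930
  age 6: 0.00778 × 20 = 0.1556
R₀ = 132.9900 + 41.3850 + 24.9116 + 13.8460 + 5.5930 + 0.1556 = 218.8812

218.881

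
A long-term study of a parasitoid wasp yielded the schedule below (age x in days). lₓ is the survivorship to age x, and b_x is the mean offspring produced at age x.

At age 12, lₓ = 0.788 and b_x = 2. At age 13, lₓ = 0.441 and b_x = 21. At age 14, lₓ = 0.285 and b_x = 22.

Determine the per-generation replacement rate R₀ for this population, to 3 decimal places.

17.107

R₀ = Σ lₓ b_x:
  age 12: 0.788 × 2 = 1.5760
  age 13: 0.441 × 21 = 9.2610
  age 14: 0.285 × 22 = 6.2700
R₀ = 1.5760 + 9.2610 + 6.2700 = 17.1070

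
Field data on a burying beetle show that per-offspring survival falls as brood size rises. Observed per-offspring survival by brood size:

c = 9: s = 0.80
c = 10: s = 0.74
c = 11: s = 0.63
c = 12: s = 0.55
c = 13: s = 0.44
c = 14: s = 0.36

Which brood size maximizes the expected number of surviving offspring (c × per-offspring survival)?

Expected surviving offspring = c × s(c):
  c=9: 9 × 0.80 = 7.200
  c=10: 10 × 0.74 = 7.400
  c=11: 11 × 0.63 = 6.930
  c=12: 12 × 0.55 = 6.600
  c=13: 13 × 0.44 = 5.720
  c=14: 14 × 0.36 = 5.040
Maximum at c = 10 (7.400 surviving offspring).

10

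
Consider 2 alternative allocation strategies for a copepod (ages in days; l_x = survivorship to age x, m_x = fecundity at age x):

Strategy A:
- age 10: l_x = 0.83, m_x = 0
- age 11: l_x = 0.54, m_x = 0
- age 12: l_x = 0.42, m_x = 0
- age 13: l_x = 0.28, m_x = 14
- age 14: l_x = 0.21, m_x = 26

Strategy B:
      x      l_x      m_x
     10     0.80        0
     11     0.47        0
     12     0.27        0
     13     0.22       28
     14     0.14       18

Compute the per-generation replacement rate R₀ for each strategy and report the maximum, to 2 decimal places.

9.38

Strategy A: R₀ = 0.83×0 + 0.54×0 + 0.42×0 + 0.28×14 + 0.21×26 = 9.3800
Strategy B: R₀ = 0.80×0 + 0.47×0 + 0.27×0 + 0.22×28 + 0.14×18 = 8.6800
Highest R₀: strategy A with 9.3800.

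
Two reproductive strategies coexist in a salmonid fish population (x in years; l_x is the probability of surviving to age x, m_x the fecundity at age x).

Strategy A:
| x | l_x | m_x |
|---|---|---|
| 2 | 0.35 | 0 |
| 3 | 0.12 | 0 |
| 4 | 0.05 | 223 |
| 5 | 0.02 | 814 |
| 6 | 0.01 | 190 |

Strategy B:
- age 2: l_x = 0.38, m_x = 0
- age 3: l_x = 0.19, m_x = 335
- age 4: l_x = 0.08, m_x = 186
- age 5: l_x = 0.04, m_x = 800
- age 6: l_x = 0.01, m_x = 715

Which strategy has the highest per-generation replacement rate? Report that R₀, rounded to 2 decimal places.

Strategy A: R₀ = 0.35×0 + 0.12×0 + 0.05×223 + 0.02×814 + 0.01×190 = 29.3300
Strategy B: R₀ = 0.38×0 + 0.19×335 + 0.08×186 + 0.04×800 + 0.01×715 = 117.6800
Highest R₀: strategy B with 117.6800.

117.68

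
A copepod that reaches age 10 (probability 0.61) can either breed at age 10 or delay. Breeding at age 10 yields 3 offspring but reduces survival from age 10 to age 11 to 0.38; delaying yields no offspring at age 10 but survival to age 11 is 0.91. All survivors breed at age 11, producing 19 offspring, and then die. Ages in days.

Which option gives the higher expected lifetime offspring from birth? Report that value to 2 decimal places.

breed at age 10: R₀ = 0.61 × (3 + 0.38 × 19) = 0.61 × 10.2200 = 6.2342
delay to age 11: R₀ = 0.61 × (0.91 × 19) = 0.61 × 17.2900 = 10.5469
Higher: delay to age 11 (10.5469).

10.55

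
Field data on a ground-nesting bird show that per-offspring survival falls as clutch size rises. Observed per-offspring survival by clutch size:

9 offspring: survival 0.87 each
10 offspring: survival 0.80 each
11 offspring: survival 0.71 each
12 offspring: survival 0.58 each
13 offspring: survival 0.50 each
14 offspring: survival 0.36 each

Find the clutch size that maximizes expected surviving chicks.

Expected surviving chicks = c × s(c):
  c=9: 9 × 0.87 = 7.830
  c=10: 10 × 0.80 = 8.000
  c=11: 11 × 0.71 = 7.810
  c=12: 12 × 0.58 = 6.960
  c=13: 13 × 0.50 = 6.500
  c=14: 14 × 0.36 = 5.040
Maximum at c = 10 (8.000 surviving chicks).

10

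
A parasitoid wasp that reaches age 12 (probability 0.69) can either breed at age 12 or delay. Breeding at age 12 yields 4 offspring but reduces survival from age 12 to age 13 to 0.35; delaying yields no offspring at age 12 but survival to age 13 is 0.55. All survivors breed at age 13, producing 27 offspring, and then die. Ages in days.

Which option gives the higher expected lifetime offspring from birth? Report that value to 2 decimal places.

breed at age 12: R₀ = 0.69 × (4 + 0.35 × 27) = 0.69 × 13.4500 = 9.2805
delay to age 13: R₀ = 0.69 × (0.55 × 27) = 0.69 × 14.8500 = 10.2465
Higher: delay to age 13 (10.2465).

10.25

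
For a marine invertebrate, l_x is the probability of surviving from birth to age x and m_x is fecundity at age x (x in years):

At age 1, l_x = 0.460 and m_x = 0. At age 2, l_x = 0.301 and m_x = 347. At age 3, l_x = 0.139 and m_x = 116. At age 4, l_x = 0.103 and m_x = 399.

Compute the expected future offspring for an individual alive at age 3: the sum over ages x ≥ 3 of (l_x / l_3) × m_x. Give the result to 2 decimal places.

411.66

l_3 = 0.139. Conditional survival from age 3 to x is l_x / l_3.
  x=3: (0.139/0.139) × 116 = 116.0000
  x=4: (0.103/0.139) × 399 = 295.6619
Sum = 116.0000 + 295.6619 = 411.6619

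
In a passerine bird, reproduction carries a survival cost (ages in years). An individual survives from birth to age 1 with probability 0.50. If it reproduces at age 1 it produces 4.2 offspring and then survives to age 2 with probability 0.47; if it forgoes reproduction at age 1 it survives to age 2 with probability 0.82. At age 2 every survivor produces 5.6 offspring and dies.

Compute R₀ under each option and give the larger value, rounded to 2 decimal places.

3.42

breed at age 1: R₀ = 0.50 × (4.2 + 0.47 × 5.6) = 0.50 × 6.8320 = 3.4160
delay to age 2: R₀ = 0.50 × (0.82 × 5.6) = 0.50 × 4.5920 = 2.2960
Higher: breed at age 1 (3.4160).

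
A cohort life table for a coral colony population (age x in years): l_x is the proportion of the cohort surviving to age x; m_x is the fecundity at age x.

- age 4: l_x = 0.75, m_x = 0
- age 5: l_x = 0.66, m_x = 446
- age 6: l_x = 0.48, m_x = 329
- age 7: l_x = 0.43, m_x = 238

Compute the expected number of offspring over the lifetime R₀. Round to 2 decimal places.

R₀ = Σ l_x m_x:
  age 4: 0.75 × 0 = 0.0000
  age 5: 0.66 × 446 = 294.3600
  age 6: 0.48 × 329 = 157.9200
  age 7: 0.43 × 238 = 102.3400
R₀ = 0.0000 + 294.3600 + 157.9200 + 102.3400 = 554.6200

554.62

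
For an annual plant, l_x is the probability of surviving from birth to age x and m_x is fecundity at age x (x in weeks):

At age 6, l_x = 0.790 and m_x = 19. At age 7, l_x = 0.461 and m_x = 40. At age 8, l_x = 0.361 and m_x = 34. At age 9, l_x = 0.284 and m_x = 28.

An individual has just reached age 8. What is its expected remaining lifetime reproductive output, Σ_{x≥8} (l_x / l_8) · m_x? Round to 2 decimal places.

56.03

l_8 = 0.361. Conditional survival from age 8 to x is l_x / l_8.
  x=8: (0.361/0.361) × 34 = 34.0000
  x=9: (0.284/0.361) × 28 = 22.0277
Sum = 34.0000 + 22.0277 = 56.0277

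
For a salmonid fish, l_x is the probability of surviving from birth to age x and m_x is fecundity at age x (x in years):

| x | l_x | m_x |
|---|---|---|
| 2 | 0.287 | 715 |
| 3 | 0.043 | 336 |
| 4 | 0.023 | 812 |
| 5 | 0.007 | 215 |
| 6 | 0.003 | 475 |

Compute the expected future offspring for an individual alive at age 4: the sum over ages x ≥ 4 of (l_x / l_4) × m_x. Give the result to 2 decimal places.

939.39

l_4 = 0.023. Conditional survival from age 4 to x is l_x / l_4.
  x=4: (0.023/0.023) × 812 = 812.0000
  x=5: (0.007/0.023) × 215 = 65.4348
  x=6: (0.003/0.023) × 475 = 61.9565
Sum = 812.0000 + 65.4348 + 61.9565 = 939.3913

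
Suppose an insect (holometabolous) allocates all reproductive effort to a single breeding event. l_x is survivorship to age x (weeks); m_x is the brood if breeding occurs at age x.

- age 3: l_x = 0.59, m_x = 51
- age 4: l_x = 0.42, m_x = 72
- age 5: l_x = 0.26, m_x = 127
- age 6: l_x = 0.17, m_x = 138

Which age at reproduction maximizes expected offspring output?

Expected offspring if breeding at age x = l_x × m_x:
  age 3: 0.59 × 51 = 30.090
  age 4: 0.42 × 72 = 30.240
  age 5: 0.26 × 127 = 33.020
  age 6: 0.17 × 138 = 23.460
Maximum at age 5 (33.020).

5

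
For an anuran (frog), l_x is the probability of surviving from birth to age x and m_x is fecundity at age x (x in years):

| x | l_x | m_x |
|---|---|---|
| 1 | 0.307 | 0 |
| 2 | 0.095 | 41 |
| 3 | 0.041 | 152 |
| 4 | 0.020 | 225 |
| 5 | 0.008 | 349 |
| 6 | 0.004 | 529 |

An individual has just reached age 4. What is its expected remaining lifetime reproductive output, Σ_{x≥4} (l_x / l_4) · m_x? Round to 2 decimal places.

l_4 = 0.020. Conditional survival from age 4 to x is l_x / l_4.
  x=4: (0.020/0.020) × 225 = 225.0000
  x=5: (0.008/0.020) × 349 = 139.6000
  x=6: (0.004/0.020) × 529 = 105.8000
Sum = 225.0000 + 139.6000 + 105.8000 = 470.4000

470.40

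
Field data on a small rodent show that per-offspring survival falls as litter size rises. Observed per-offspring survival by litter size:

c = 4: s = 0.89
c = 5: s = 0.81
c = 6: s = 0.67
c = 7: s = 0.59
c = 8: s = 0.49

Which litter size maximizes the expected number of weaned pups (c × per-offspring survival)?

Expected weaned pups = c × s(c):
  c=4: 4 × 0.89 = 3.560
  c=5: 5 × 0.81 = 4.050
  c=6: 6 × 0.67 = 4.020
  c=7: 7 × 0.59 = 4.130
  c=8: 8 × 0.49 = 3.920
Maximum at c = 7 (4.130 weaned pups).

7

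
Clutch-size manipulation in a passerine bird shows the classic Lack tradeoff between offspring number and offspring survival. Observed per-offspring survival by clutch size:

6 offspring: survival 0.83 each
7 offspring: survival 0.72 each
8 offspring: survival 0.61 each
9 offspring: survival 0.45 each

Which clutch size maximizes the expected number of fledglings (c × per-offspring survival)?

Expected fledglings = c × s(c):
  c=6: 6 × 0.83 = 4.980
  c=7: 7 × 0.72 = 5.040
  c=8: 8 × 0.61 = 4.880
  c=9: 9 × 0.45 = 4.050
Maximum at c = 7 (5.040 fledglings).

7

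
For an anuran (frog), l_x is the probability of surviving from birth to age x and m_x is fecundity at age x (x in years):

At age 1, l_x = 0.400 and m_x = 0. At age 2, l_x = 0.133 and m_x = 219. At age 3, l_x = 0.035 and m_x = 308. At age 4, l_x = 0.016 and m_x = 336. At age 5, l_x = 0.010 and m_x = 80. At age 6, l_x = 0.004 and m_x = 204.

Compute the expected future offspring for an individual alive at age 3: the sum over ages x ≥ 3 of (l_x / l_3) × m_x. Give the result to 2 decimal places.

l_3 = 0.035. Conditional survival from age 3 to x is l_x / l_3.
  x=3: (0.035/0.035) × 308 = 308.0000
  x=4: (0.016/0.035) × 336 = 153.6000
  x=5: (0.010/0.035) × 80 = 22.8571
  x=6: (0.004/0.035) × 204 = 23.3143
Sum = 308.0000 + 153.6000 + 22.8571 + 23.3143 = 507.7714

507.77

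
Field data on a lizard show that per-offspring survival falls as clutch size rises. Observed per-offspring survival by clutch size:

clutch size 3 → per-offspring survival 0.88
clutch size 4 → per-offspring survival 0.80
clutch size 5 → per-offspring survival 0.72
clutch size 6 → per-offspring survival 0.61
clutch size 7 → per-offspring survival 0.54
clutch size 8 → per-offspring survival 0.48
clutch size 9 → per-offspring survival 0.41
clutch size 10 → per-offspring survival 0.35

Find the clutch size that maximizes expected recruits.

8

Expected recruits = c × s(c):
  c=3: 3 × 0.88 = 2.640
  c=4: 4 × 0.80 = 3.200
  c=5: 5 × 0.72 = 3.600
  c=6: 6 × 0.61 = 3.660
  c=7: 7 × 0.54 = 3.780
  c=8: 8 × 0.48 = 3.840
  c=9: 9 × 0.41 = 3.690
  c=10: 10 × 0.35 = 3.500
Maximum at c = 8 (3.840 recruits).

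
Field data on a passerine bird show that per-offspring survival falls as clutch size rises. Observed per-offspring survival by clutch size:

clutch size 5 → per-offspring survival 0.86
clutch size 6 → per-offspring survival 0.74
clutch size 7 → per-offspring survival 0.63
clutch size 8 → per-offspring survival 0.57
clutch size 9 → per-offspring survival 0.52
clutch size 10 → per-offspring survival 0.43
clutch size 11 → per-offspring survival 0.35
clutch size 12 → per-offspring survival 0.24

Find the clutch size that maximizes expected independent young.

9

Expected independent young = c × s(c):
  c=5: 5 × 0.86 = 4.300
  c=6: 6 × 0.74 = 4.440
  c=7: 7 × 0.63 = 4.410
  c=8: 8 × 0.57 = 4.560
  c=9: 9 × 0.52 = 4.680
  c=10: 10 × 0.43 = 4.300
  c=11: 11 × 0.35 = 3.850
  c=12: 12 × 0.24 = 2.880
Maximum at c = 9 (4.680 independent young).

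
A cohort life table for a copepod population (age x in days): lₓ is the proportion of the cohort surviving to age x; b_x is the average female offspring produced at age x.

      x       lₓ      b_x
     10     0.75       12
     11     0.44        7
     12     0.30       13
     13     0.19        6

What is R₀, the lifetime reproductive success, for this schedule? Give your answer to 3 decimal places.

R₀ = Σ lₓ b_x:
  age 10: 0.75 × 12 = 9.0000
  age 11: 0.44 × 7 = 3.0800
  age 12: 0.30 × 13 = 3.9000
  age 13: 0.19 × 6 = 1.1400
R₀ = 9.0000 + 3.0800 + 3.9000 + 1.1400 = 17.1200

17.120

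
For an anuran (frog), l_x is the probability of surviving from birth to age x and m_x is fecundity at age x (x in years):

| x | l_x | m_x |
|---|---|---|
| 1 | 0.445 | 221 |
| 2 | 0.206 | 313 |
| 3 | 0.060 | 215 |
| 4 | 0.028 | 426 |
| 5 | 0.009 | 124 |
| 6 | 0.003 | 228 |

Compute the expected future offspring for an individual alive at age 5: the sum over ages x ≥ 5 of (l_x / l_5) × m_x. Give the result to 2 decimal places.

l_5 = 0.009. Conditional survival from age 5 to x is l_x / l_5.
  x=5: (0.009/0.009) × 124 = 124.0000
  x=6: (0.003/0.009) × 228 = 76.0000
Sum = 124.0000 + 76.0000 = 200.0000

200.00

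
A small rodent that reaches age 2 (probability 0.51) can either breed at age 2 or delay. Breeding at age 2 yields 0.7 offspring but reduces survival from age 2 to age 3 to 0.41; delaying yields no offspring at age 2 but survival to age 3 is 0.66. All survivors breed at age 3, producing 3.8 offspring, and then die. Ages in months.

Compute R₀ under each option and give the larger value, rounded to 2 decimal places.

1.28

breed at age 2: R₀ = 0.51 × (0.7 + 0.41 × 3.8) = 0.51 × 2.2580 = 1.1516
delay to age 3: R₀ = 0.51 × (0.66 × 3.8) = 0.51 × 2.5080 = 1.2791
Higher: delay to age 3 (1.2791).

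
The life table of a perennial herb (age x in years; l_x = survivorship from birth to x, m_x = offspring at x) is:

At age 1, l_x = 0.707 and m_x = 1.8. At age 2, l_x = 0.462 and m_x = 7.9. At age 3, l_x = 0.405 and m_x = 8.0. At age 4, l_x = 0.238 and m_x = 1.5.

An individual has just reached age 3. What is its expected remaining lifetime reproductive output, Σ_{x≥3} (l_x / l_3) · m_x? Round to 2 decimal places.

8.88

l_3 = 0.405. Conditional survival from age 3 to x is l_x / l_3.
  x=3: (0.405/0.405) × 8.0 = 8.0000
  x=4: (0.238/0.405) × 1.5 = 0.8815
Sum = 8.0000 + 0.8815 = 8.8815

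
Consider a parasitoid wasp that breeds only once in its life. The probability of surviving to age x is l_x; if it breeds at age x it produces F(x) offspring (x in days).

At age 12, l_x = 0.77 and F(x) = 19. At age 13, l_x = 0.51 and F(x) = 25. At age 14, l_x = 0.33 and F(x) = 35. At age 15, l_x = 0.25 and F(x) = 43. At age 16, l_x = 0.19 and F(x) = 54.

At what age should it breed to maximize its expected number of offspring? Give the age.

Expected offspring if breeding at age x = l_x × F(x):
  age 12: 0.77 × 19 = 14.630
  age 13: 0.51 × 25 = 12.750
  age 14: 0.33 × 35 = 11.550
  age 15: 0.25 × 43 = 10.750
  age 16: 0.19 × 54 = 10.260
Maximum at age 12 (14.630).

12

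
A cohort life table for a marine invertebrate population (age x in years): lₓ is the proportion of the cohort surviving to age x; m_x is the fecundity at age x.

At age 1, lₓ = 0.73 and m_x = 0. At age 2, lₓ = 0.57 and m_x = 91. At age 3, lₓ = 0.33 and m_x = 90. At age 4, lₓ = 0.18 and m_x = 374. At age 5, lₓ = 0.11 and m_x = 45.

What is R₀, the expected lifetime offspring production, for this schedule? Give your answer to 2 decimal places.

R₀ = Σ lₓ m_x:
  age 1: 0.73 × 0 = 0.0000
  age 2: 0.57 × 91 = 51.8700
  age 3: 0.33 × 90 = 29.7000
  age 4: 0.18 × 374 = 67.3200
  age 5: 0.11 × 45 = 4.9500
R₀ = 0.0000 + 51.8700 + 29.7000 + 67.3200 + 4.9500 = 153.8400

153.84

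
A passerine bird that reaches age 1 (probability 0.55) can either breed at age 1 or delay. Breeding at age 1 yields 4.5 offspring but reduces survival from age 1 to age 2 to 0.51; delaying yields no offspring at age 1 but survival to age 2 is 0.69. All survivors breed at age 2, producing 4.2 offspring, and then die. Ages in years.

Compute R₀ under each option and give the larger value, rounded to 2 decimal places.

breed at age 1: R₀ = 0.55 × (4.5 + 0.51 × 4.2) = 0.55 × 6.6420 = 3.6531
delay to age 2: R₀ = 0.55 × (0.69 × 4.2) = 0.55 × 2.8980 = 1.5939
Higher: breed at age 1 (3.6531).

3.65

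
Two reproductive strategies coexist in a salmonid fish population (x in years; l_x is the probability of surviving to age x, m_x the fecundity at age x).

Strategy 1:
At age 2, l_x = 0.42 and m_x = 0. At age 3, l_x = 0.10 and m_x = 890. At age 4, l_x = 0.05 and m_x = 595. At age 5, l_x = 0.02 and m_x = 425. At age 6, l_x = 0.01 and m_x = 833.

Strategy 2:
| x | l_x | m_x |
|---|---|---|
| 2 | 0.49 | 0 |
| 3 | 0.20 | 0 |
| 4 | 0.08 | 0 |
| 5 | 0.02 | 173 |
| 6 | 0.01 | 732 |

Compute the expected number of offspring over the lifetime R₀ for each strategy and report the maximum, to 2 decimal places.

Strategy 1: R₀ = 0.42×0 + 0.10×890 + 0.05×595 + 0.02×425 + 0.01×833 = 135.5800
Strategy 2: R₀ = 0.49×0 + 0.20×0 + 0.08×0 + 0.02×173 + 0.01×732 = 10.7800
Highest R₀: strategy 1 with 135.5800.

135.58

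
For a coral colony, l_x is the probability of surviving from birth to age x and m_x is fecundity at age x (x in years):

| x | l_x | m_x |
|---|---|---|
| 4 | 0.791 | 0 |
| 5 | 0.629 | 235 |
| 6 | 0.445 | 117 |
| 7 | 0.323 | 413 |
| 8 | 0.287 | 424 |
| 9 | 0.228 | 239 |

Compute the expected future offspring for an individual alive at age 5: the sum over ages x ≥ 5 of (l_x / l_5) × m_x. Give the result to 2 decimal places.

l_5 = 0.629. Conditional survival from age 5 to x is l_x / l_5.
  x=5: (0.629/0.629) × 235 = 235.0000
  x=6: (0.445/0.629) × 117 = 82.7742
  x=7: (0.323/0.629) × 413 = 212.0811
  x=8: (0.287/0.629) × 424 = 193.4626
  x=9: (0.228/0.629) × 239 = 86.6328
Sum = 235.0000 + 82.7742 + 212.0811 + 193.4626 + 86.6328 = 809.9507

809.95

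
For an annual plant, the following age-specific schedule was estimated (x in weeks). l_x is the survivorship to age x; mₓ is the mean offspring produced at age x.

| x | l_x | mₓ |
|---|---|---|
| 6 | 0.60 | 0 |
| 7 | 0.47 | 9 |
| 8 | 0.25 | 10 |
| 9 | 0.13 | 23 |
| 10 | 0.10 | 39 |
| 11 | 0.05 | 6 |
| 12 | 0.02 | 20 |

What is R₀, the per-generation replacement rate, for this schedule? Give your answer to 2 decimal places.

R₀ = Σ l_x mₓ:
  age 6: 0.60 × 0 = 0.0000
  age 7: 0.47 × 9 = 4.2300
  age 8: 0.25 × 10 = 2.5000
  age 9: 0.13 × 23 = 2.9900
  age 10: 0.10 × 39 = 3.9000
  age 11: 0.05 × 6 = 0.3000
  age 12: 0.02 × 20 = 0.4000
R₀ = 0.0000 + 4.2300 + 2.5000 + 2.9900 + 3.9000 + 0.3000 + 0.4000 = 14.3200

14.32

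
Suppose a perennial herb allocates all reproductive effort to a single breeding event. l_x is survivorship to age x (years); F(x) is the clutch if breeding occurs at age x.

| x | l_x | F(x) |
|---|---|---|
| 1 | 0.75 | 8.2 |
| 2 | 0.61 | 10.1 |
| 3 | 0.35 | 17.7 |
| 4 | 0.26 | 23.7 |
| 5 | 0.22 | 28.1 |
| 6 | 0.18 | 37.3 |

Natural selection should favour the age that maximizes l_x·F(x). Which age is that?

6

Expected offspring if breeding at age x = l_x × F(x):
  age 1: 0.75 × 8.2 = 6.150
  age 2: 0.61 × 10.1 = 6.161
  age 3: 0.35 × 17.7 = 6.195
  age 4: 0.26 × 23.7 = 6.162
  age 5: 0.22 × 28.1 = 6.182
  age 6: 0.18 × 37.3 = 6.714
Maximum at age 6 (6.714).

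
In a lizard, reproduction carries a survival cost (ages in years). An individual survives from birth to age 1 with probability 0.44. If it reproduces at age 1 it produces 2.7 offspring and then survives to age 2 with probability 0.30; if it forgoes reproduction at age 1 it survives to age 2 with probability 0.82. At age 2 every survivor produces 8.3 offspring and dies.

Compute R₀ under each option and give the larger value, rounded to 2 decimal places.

2.99

breed at age 1: R₀ = 0.44 × (2.7 + 0.30 × 8.3) = 0.44 × 5.1900 = 2.2836
delay to age 2: R₀ = 0.44 × (0.82 × 8.3) = 0.44 × 6.8060 = 2.9946
Higher: delay to age 2 (2.9946).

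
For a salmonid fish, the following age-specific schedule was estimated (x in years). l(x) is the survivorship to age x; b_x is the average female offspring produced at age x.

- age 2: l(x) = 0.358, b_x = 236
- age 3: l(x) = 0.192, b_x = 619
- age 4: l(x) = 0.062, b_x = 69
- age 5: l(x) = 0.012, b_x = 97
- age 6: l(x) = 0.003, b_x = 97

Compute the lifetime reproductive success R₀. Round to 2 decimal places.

R₀ = Σ l(x) b_x:
  age 2: 0.358 × 236 = 84.4880
  age 3: 0.192 × 619 = 118.8480
  age 4: 0.062 × 69 = 4.2780
  age 5: 0.012 × 97 = 1.1640
  age 6: 0.003 × 97 = 0.2910
R₀ = 84.4880 + 118.8480 + 4.2780 + 1.1640 + 0.2910 = 209.0690

209.07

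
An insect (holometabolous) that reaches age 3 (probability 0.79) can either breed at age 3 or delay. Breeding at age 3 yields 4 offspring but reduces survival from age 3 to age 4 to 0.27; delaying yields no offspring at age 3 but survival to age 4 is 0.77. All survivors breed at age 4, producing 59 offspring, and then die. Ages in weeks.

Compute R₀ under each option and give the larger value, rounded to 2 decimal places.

breed at age 3: R₀ = 0.79 × (4 + 0.27 × 59) = 0.79 × 19.9300 = 15.7447
delay to age 4: R₀ = 0.79 × (0.77 × 59) = 0.79 × 45.4300 = 35.8897
Higher: delay to age 4 (35.8897).

35.89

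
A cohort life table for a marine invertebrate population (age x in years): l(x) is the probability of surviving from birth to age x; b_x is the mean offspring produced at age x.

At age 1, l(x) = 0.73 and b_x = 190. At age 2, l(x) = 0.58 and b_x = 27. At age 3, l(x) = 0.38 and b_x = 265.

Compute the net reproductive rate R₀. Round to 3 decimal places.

255.060

R₀ = Σ l(x) b_x:
  age 1: 0.73 × 190 = 138.7000
  age 2: 0.58 × 27 = 15.6600
  age 3: 0.38 × 265 = 100.7000
R₀ = 138.7000 + 15.6600 + 100.7000 = 255.0600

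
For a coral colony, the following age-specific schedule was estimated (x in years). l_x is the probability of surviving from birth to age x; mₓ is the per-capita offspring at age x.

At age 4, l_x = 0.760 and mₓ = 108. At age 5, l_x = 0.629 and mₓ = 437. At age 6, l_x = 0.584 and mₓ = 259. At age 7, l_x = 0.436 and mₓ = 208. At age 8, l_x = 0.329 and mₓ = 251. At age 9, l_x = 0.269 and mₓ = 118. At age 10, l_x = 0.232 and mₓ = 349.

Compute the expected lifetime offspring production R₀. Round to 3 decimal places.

794.186

R₀ = Σ l_x mₓ:
  age 4: 0.760 × 108 = 82.0800
  age 5: 0.629 × 437 = 274.8730
  age 6: 0.584 × 259 = 151.2560
  age 7: 0.436 × 208 = 90.6880
  age 8: 0.329 × 251 = 82.5790
  age 9: 0.269 × 118 = 31.7420
  age 10: 0.232 × 349 = 80.9680
R₀ = 82.0800 + 274.8730 + 151.2560 + 90.6880 + 82.5790 + 31.7420 + 80.9680 = 794.1860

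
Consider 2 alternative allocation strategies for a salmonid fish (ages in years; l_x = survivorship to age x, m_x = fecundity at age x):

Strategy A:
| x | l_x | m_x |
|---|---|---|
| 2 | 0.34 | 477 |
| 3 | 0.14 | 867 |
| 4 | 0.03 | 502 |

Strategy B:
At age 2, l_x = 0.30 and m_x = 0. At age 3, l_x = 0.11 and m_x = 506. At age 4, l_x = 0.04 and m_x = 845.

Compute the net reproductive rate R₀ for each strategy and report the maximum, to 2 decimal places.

298.62

Strategy A: R₀ = 0.34×477 + 0.14×867 + 0.03×502 = 298.6200
Strategy B: R₀ = 0.30×0 + 0.11×506 + 0.04×845 = 89.4600
Highest R₀: strategy A with 298.6200.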